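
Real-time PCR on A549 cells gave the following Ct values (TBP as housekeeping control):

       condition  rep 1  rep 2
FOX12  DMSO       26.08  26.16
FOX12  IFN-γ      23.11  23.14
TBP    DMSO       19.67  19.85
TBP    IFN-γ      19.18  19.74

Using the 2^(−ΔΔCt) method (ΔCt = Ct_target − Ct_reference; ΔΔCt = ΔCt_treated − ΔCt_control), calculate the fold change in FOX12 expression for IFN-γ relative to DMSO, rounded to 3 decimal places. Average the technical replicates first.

6.476

Mean Ct: FOX12 DMSO 26.120; FOX12 IFN-γ 23.125; TBP DMSO 19.760; TBP IFN-γ 19.460
ΔCt(DMSO) = 26.120 − 19.760 = 6.360
ΔCt(IFN-γ) = 23.125 − 19.460 = 3.665
ΔΔCt = 3.665 − 6.360 = -2.695
Fold change = 2^(−(-2.695)) = 2^2.695 = 6.4755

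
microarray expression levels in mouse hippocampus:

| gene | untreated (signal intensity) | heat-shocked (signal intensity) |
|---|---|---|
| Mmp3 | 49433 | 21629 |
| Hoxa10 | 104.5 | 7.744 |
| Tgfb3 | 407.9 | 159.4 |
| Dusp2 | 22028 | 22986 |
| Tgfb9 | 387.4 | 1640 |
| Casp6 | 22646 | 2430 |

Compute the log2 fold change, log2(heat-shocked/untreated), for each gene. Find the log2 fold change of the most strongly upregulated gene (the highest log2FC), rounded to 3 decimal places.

log2(21629/49433) = -1.193  (Mmp3)
log2(7.744/104.5) = -3.754  (Hoxa10)
log2(159.4/407.9) = -1.356  (Tgfb3)
log2(22986/22028) = 0.061  (Dusp2)
log2(1640/387.4) = 2.082  (Tgfb9)
log2(2430/22646) = -3.220  (Casp6)
Tgfb9 is most strongly upregulated.

2.082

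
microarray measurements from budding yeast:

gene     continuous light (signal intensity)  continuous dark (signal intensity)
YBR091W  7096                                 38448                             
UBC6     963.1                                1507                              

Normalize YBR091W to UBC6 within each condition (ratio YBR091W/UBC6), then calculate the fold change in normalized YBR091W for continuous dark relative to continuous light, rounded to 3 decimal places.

YBR091W/UBC6 (continuous light) = 7096 / 963.1 = 7.3679
YBR091W/UBC6 (continuous dark) = 38448 / 1507 = 25.513
Fold change = 25.513 / 7.3679 = 3.4627

3.463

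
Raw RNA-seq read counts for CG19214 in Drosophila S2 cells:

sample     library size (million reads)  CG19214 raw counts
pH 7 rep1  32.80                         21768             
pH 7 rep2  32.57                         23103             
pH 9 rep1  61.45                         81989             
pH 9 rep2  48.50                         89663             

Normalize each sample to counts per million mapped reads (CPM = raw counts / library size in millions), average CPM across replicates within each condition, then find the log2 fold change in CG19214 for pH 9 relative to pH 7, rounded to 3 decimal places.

CPM(pH 7 rep1) = 21768 / 32.80 = 663.6585
CPM(pH 7 rep2) = 23103 / 32.57 = 709.3337
CPM(pH 9 rep1) = 81989 / 61.45 = 1334.2392
CPM(pH 9 rep2) = 89663 / 48.50 = 1848.7216
mean CPM(pH 7) = 686.4961; mean CPM(pH 9) = 1591.4804
Fold change = 1591.4804 / 686.4961 = 2.31827
log2(2.31827) = 1.2130

1.213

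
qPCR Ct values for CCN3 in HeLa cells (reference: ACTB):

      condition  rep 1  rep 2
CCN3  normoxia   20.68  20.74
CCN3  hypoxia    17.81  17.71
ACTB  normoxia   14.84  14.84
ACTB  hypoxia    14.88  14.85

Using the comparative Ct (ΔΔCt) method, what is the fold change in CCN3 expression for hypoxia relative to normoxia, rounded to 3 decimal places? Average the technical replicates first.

Mean Ct: CCN3 normoxia 20.710; CCN3 hypoxia 17.760; ACTB normoxia 14.840; ACTB hypoxia 14.865
ΔCt(normoxia) = 20.710 − 14.840 = 5.870
ΔCt(hypoxia) = 17.760 − 14.865 = 2.895
ΔΔCt = 2.895 − 5.870 = -2.975
Fold change = 2^(−(-2.975)) = 2^2.975 = 7.8626

7.863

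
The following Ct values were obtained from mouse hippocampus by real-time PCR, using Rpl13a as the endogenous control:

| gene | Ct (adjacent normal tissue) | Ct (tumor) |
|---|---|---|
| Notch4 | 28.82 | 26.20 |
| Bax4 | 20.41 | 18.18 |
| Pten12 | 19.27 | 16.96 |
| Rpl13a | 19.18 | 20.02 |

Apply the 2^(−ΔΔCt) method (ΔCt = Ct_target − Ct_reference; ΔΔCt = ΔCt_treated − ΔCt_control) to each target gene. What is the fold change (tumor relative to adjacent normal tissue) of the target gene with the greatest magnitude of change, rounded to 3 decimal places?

Notch4: ΔΔCt = (26.20−20.02) − (28.82−19.18) = 6.18 − 9.64 = -3.46; fold change = 2^3.46 = 11.004
Bax4: ΔΔCt = (18.18−20.02) − (20.41−19.18) = -1.84 − 1.23 = -3.07; fold change = 2^3.07 = 8.398
Pten12: ΔΔCt = (16.96−20.02) − (19.27−19.18) = -3.06 − 0.09 = -3.15; fold change = 2^3.15 = 8.877
Notch4 has the largest |ΔΔCt| = 3.46.

11.004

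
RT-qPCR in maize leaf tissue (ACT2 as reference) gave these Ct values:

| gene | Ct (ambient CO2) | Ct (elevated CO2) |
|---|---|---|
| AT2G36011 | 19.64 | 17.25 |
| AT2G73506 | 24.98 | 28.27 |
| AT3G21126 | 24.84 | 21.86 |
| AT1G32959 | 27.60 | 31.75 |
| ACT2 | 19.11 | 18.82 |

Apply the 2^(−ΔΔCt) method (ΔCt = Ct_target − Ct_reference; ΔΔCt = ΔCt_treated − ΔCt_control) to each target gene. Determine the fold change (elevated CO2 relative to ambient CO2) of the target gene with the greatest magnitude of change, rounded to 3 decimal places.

AT2G36011: ΔΔCt = (17.25−18.82) − (19.64−19.11) = -1.57 − 0.53 = -2.10; fold change = 2^2.10 = 4.287
AT2G73506: ΔΔCt = (28.27−18.82) − (24.98−19.11) = 9.45 − 5.87 = 3.58; fold change = 2^-3.58 = 0.084
AT3G21126: ΔΔCt = (21.86−18.82) − (24.84−19.11) = 3.04 − 5.73 = -2.69; fold change = 2^2.69 = 6.453
AT1G32959: ΔΔCt = (31.75−18.82) − (27.60−19.11) = 12.93 − 8.49 = 4.44; fold change = 2^-4.44 = 0.046
AT1G32959 has the largest |ΔΔCt| = 4.44.

0.046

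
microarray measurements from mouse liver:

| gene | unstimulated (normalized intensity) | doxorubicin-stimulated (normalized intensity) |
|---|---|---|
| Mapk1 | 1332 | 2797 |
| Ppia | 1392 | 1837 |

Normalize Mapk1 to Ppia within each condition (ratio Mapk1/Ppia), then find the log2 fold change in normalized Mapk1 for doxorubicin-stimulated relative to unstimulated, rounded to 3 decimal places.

Mapk1/Ppia (unstimulated) = 1332 / 1392 = 0.9569
Mapk1/Ppia (doxorubicin-stimulated) = 2797 / 1837 = 1.5226
Fold change = 1.5226 / 0.9569 = 1.5912
log2(1.5912) = 0.6701

0.670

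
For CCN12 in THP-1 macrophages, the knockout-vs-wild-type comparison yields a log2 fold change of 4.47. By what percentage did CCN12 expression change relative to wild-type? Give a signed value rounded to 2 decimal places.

2116.18%

Fold change = 2^(4.47) = 22.1618
Percent change = (FC − 1) × 100% = (22.1618 − 1) × 100 = 2116.18%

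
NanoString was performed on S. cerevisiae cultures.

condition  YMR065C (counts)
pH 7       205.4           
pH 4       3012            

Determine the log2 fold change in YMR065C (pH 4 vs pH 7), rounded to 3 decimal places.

Fold change = 3012 / 205.4 = 14.6641
log2(14.6641) = 3.8742

3.874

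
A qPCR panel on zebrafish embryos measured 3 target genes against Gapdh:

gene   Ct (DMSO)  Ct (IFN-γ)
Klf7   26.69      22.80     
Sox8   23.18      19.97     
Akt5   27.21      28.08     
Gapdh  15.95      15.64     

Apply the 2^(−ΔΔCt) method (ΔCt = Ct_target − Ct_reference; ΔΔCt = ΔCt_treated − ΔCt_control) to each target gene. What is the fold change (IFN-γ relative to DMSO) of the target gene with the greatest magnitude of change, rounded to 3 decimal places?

Klf7: ΔΔCt = (22.80−15.64) − (26.69−15.95) = 7.16 − 10.74 = -3.58; fold change = 2^3.58 = 11.959
Sox8: ΔΔCt = (19.97−15.64) − (23.18−15.95) = 4.33 − 7.23 = -2.90; fold change = 2^2.90 = 7.464
Akt5: ΔΔCt = (28.08−15.64) − (27.21−15.95) = 12.44 − 11.26 = 1.18; fold change = 2^-1.18 = 0.441
Klf7 has the largest |ΔΔCt| = 3.58.

11.959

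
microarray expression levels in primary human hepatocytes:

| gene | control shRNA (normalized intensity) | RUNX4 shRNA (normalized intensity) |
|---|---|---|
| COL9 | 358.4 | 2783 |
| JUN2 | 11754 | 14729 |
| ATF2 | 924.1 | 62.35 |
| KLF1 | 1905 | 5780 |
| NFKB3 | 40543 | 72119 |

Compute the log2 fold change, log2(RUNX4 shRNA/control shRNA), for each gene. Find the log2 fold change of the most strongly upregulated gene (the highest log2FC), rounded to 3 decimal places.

2.957

log2(2783/358.4) = 2.957  (COL9)
log2(14729/11754) = 0.326  (JUN2)
log2(62.35/924.1) = -3.890  (ATF2)
log2(5780/1905) = 1.601  (KLF1)
log2(72119/40543) = 0.831  (NFKB3)
COL9 is most strongly upregulated.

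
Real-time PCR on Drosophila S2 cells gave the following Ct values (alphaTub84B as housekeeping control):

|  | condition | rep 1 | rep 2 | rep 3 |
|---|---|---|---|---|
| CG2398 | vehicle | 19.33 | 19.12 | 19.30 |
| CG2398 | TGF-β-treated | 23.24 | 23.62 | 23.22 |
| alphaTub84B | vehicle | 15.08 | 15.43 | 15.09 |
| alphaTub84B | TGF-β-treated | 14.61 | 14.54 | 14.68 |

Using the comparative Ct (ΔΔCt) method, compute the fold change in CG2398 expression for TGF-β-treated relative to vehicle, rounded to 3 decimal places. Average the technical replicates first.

Mean Ct: CG2398 vehicle 19.250; CG2398 TGF-β-treated 23.360; alphaTub84B vehicle 15.200; alphaTub84B TGF-β-treated 14.610
ΔCt(vehicle) = 19.250 − 15.200 = 4.050
ΔCt(TGF-β-treated) = 23.360 − 14.610 = 8.750
ΔΔCt = 8.750 − 4.050 = 4.700
Fold change = 2^(−4.700) = 0.0385

0.038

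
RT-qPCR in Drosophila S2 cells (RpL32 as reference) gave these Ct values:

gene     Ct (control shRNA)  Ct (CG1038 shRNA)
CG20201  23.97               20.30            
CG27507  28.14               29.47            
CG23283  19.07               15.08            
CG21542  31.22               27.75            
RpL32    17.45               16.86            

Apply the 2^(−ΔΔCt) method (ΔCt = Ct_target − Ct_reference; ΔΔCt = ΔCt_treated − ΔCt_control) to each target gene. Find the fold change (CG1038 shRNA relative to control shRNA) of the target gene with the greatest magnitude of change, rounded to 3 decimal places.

CG20201: ΔΔCt = (20.30−16.86) − (23.97−17.45) = 3.44 − 6.52 = -3.08; fold change = 2^3.08 = 8.456
CG27507: ΔΔCt = (29.47−16.86) − (28.14−17.45) = 12.61 − 10.69 = 1.92; fold change = 2^-1.92 = 0.264
CG23283: ΔΔCt = (15.08−16.86) − (19.07−17.45) = -1.78 − 1.62 = -3.40; fold change = 2^3.40 = 10.556
CG21542: ΔΔCt = (27.75−16.86) − (31.22−17.45) = 10.89 − 13.77 = -2.88; fold change = 2^2.88 = 7.362
CG23283 has the largest |ΔΔCt| = 3.40.

10.556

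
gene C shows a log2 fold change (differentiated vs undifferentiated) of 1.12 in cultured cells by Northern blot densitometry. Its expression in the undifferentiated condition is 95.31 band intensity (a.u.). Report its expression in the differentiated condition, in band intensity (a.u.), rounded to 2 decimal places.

207.15

Fold change = 2^(1.12) = 2.1735
differentiated expression = 95.31 × 2.1735 = 207.15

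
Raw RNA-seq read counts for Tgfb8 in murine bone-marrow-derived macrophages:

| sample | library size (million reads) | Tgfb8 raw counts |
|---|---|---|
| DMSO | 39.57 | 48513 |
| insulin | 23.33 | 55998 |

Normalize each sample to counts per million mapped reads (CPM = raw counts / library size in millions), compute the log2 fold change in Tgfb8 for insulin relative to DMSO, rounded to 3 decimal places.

CPM(DMSO) = 48513 / 39.57 = 1226.0045
CPM(insulin) = 55998 / 23.33 = 2400.2572
Fold change = 2400.2572 / 1226.0045 = 1.95779
log2(1.95779) = 0.9692

0.969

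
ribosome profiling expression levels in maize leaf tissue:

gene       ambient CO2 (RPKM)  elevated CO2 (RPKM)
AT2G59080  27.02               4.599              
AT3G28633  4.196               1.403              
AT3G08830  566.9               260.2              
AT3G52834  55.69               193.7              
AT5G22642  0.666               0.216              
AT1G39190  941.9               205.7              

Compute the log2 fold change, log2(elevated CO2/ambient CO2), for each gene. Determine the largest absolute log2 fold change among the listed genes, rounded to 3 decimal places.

2.555

log2(4.599/27.02) = -2.555  (AT2G59080)
log2(1.403/4.196) = -1.580  (AT3G28633)
log2(260.2/566.9) = -1.123  (AT3G08830)
log2(193.7/55.69) = 1.798  (AT3G52834)
log2(0.216/0.666) = -1.624  (AT5G22642)
log2(205.7/941.9) = -2.195  (AT1G39190)
The largest magnitude belongs to AT2G59080.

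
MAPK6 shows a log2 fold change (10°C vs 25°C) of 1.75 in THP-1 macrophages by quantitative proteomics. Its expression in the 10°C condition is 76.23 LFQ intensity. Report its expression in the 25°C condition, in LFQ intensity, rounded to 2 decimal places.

22.66

Fold change = 2^(1.75) = 3.3636
25°C expression = 76.23 / 3.3636 = 22.66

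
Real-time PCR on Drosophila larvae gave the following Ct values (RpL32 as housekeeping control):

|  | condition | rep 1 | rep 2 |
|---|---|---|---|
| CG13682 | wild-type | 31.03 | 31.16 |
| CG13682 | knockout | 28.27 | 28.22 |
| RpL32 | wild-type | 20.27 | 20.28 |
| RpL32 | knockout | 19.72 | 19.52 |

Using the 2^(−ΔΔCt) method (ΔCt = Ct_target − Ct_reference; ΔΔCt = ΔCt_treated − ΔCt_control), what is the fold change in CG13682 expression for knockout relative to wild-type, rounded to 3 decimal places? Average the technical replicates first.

4.579

Mean Ct: CG13682 wild-type 31.095; CG13682 knockout 28.245; RpL32 wild-type 20.275; RpL32 knockout 19.620
ΔCt(wild-type) = 31.095 − 20.275 = 10.820
ΔCt(knockout) = 28.245 − 19.620 = 8.625
ΔΔCt = 8.625 − 10.820 = -2.195
Fold change = 2^(−(-2.195)) = 2^2.195 = 4.5789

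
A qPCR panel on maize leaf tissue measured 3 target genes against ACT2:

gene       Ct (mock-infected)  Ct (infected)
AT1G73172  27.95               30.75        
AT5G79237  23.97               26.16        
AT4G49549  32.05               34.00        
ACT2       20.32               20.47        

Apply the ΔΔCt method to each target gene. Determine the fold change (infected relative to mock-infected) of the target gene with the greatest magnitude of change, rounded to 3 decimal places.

AT1G73172: ΔΔCt = (30.75−20.47) − (27.95−20.32) = 10.28 − 7.63 = 2.65; fold change = 2^-2.65 = 0.159
AT5G79237: ΔΔCt = (26.16−20.47) − (23.97−20.32) = 5.69 − 3.65 = 2.04; fold change = 2^-2.04 = 0.243
AT4G49549: ΔΔCt = (34.00−20.47) − (32.05−20.32) = 13.53 − 11.73 = 1.80; fold change = 2^-1.80 = 0.287
AT1G73172 has the largest |ΔΔCt| = 2.65.

0.159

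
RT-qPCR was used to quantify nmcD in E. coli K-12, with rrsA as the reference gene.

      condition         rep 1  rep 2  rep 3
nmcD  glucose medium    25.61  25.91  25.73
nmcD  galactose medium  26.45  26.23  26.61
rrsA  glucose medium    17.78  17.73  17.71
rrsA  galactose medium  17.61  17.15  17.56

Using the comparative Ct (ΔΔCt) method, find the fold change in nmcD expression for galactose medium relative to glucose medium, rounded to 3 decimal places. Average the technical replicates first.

0.507

Mean Ct: nmcD glucose medium 25.750; nmcD galactose medium 26.430; rrsA glucose medium 17.740; rrsA galactose medium 17.440
ΔCt(glucose medium) = 25.750 − 17.740 = 8.010
ΔCt(galactose medium) = 26.430 − 17.440 = 8.990
ΔΔCt = 8.990 − 8.010 = 0.980
Fold change = 2^(−0.980) = 0.5070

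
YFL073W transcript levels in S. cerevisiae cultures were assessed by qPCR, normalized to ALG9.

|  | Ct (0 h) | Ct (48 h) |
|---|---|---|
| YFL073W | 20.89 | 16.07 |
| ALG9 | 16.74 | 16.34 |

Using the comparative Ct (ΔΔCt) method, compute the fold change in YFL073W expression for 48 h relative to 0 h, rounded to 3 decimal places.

ΔCt(0 h) = 20.890 − 16.740 = 4.150
ΔCt(48 h) = 16.070 − 16.340 = -0.270
ΔΔCt = -0.270 − 4.150 = -4.420
Fold change = 2^(−(-4.420)) = 2^4.420 = 21.4068

21.407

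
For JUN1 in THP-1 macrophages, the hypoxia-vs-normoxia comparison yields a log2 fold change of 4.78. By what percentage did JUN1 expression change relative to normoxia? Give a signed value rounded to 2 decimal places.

2647.41%

Fold change = 2^(4.78) = 27.4741
Percent change = (FC − 1) × 100% = (27.4741 − 1) × 100 = 2647.41%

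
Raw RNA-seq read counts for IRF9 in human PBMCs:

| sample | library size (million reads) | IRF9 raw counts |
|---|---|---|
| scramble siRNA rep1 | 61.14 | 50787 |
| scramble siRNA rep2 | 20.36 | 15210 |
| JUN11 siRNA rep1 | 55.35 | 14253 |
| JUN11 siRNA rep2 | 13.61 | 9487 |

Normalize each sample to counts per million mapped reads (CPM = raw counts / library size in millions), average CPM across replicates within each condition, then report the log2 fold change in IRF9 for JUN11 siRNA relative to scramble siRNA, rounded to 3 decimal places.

-0.725

CPM(scramble siRNA rep1) = 50787 / 61.14 = 830.6673
CPM(scramble siRNA rep2) = 15210 / 20.36 = 747.0530
CPM(JUN11 siRNA rep1) = 14253 / 55.35 = 257.5068
CPM(JUN11 siRNA rep2) = 9487 / 13.61 = 697.0610
mean CPM(scramble siRNA) = 788.8602; mean CPM(JUN11 siRNA) = 477.2839
Fold change = 477.2839 / 788.8602 = 0.60503
log2(0.60503) = -0.7249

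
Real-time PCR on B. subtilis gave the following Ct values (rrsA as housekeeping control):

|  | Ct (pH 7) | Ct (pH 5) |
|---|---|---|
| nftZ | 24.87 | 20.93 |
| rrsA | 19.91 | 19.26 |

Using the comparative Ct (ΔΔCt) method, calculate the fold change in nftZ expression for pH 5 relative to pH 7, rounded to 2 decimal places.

9.78

ΔCt(pH 7) = 24.870 − 19.910 = 4.960
ΔCt(pH 5) = 20.930 − 19.260 = 1.670
ΔΔCt = 1.670 − 4.960 = -3.290
Fold change = 2^(−(-3.290)) = 2^3.290 = 9.781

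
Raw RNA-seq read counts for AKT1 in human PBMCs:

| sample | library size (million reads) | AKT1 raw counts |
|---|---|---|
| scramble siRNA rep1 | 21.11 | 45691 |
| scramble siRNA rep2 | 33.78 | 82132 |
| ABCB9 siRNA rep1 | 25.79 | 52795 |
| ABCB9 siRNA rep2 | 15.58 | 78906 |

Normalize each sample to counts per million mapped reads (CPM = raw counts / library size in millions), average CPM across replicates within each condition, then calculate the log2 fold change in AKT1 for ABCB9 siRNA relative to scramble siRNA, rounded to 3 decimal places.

CPM(scramble siRNA rep1) = 45691 / 21.11 = 2164.4244
CPM(scramble siRNA rep2) = 82132 / 33.78 = 2431.3795
CPM(ABCB9 siRNA rep1) = 52795 / 25.79 = 2047.1113
CPM(ABCB9 siRNA rep2) = 78906 / 15.58 = 5064.5700
mean CPM(scramble siRNA) = 2297.9020; mean CPM(ABCB9 siRNA) = 3555.8406
Fold change = 3555.8406 / 2297.9020 = 1.54743
log2(1.54743) = 0.6299

0.630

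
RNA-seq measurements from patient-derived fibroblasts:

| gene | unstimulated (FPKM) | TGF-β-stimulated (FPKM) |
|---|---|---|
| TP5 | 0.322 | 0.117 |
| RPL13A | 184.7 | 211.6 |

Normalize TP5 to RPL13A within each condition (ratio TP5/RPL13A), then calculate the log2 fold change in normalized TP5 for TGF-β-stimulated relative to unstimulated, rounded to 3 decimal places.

TP5/RPL13A (unstimulated) = 0.322 / 184.7 = 0.0017434
TP5/RPL13A (TGF-β-stimulated) = 0.117 / 211.6 = 0.00055293
Fold change = 0.00055293 / 0.0017434 = 0.3172
log2(0.3172) = -1.6567

-1.657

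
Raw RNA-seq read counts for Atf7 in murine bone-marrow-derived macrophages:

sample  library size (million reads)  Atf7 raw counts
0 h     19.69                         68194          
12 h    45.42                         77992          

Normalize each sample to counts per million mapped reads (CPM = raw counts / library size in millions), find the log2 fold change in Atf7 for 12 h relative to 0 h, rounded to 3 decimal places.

CPM(0 h) = 68194 / 19.69 = 3463.3824
CPM(12 h) = 77992 / 45.42 = 1717.1290
Fold change = 1717.1290 / 3463.3824 = 0.49580
log2(0.49580) = -1.0122

-1.012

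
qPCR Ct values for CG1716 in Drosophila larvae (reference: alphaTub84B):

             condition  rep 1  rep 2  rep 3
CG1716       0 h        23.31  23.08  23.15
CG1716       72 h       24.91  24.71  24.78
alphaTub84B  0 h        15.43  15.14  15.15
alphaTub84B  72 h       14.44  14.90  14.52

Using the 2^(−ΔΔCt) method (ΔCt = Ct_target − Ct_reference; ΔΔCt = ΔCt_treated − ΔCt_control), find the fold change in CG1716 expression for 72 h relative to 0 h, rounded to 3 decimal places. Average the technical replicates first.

0.212

Mean Ct: CG1716 0 h 23.180; CG1716 72 h 24.800; alphaTub84B 0 h 15.240; alphaTub84B 72 h 14.620
ΔCt(0 h) = 23.180 − 15.240 = 7.940
ΔCt(72 h) = 24.800 − 14.620 = 10.180
ΔΔCt = 10.180 − 7.940 = 2.240
Fold change = 2^(−2.240) = 0.2117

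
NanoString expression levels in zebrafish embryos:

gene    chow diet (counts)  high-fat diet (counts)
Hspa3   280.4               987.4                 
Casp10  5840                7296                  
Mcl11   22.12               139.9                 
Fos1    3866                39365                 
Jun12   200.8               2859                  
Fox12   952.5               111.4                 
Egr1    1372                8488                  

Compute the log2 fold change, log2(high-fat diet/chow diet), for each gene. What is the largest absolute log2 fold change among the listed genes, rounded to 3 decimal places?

3.832

log2(987.4/280.4) = 1.816  (Hspa3)
log2(7296/5840) = 0.321  (Casp10)
log2(139.9/22.12) = 2.661  (Mcl11)
log2(39365/3866) = 3.348  (Fos1)
log2(2859/200.8) = 3.832  (Jun12)
log2(111.4/952.5) = -3.096  (Fox12)
log2(8488/1372) = 2.629  (Egr1)
The largest magnitude belongs to Jun12.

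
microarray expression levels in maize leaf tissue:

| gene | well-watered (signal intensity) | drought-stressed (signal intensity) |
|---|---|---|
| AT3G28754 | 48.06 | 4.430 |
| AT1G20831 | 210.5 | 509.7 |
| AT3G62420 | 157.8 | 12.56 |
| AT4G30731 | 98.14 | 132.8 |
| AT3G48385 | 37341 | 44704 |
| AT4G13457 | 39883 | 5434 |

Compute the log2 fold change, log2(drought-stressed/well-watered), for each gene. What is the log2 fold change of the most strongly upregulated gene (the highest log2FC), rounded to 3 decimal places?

1.276

log2(4.430/48.06) = -3.439  (AT3G28754)
log2(509.7/210.5) = 1.276  (AT1G20831)
log2(12.56/157.8) = -3.651  (AT3G62420)
log2(132.8/98.14) = 0.436  (AT4G30731)
log2(44704/37341) = 0.260  (AT3G48385)
log2(5434/39883) = -2.876  (AT4G13457)
AT1G20831 is most strongly upregulated.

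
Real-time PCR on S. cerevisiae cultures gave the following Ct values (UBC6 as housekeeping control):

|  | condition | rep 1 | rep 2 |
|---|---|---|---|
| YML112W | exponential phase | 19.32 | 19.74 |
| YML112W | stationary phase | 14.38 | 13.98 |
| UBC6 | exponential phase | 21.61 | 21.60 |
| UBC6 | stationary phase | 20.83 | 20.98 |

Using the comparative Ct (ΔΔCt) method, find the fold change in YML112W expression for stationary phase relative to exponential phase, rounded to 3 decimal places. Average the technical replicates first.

Mean Ct: YML112W exponential phase 19.530; YML112W stationary phase 14.180; UBC6 exponential phase 21.605; UBC6 stationary phase 20.905
ΔCt(exponential phase) = 19.530 − 21.605 = -2.075
ΔCt(stationary phase) = 14.180 − 20.905 = -6.725
ΔΔCt = -6.725 − (-2.075) = -4.650
Fold change = 2^(−(-4.650)) = 2^4.650 = 25.1067

25.107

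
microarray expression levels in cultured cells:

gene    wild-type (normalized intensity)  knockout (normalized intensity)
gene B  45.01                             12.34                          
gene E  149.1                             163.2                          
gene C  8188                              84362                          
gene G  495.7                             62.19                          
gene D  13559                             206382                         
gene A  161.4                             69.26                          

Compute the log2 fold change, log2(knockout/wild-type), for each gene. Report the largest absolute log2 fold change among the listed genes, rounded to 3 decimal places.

log2(12.34/45.01) = -1.867  (gene B)
log2(163.2/149.1) = 0.130  (gene E)
log2(84362/8188) = 3.365  (gene C)
log2(62.19/495.7) = -2.995  (gene G)
log2(206382/13559) = 3.928  (gene D)
log2(69.26/161.4) = -1.221  (gene A)
The largest magnitude belongs to gene D.

3.928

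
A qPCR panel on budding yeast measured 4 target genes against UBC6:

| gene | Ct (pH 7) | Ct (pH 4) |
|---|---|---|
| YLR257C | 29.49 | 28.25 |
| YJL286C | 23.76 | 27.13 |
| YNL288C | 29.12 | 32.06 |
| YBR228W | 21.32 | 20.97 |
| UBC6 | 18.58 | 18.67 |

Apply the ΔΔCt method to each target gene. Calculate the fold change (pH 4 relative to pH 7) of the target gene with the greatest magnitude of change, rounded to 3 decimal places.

YLR257C: ΔΔCt = (28.25−18.67) − (29.49−18.58) = 9.58 − 10.91 = -1.33; fold change = 2^1.33 = 2.514
YJL286C: ΔΔCt = (27.13−18.67) − (23.76−18.58) = 8.46 − 5.18 = 3.28; fold change = 2^-3.28 = 0.103
YNL288C: ΔΔCt = (32.06−18.67) − (29.12−18.58) = 13.39 − 10.54 = 2.85; fold change = 2^-2.85 = 0.139
YBR228W: ΔΔCt = (20.97−18.67) − (21.32−18.58) = 2.30 − 2.74 = -0.44; fold change = 2^0.44 = 1.357
YJL286C has the largest |ΔΔCt| = 3.28.

0.103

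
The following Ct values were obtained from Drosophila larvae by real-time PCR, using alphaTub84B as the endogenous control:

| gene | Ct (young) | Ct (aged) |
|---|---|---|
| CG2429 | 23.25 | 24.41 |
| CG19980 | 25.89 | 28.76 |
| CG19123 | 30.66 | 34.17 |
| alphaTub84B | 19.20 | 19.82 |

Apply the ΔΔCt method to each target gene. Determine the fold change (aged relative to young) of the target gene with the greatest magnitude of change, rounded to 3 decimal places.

0.135

CG2429: ΔΔCt = (24.41−19.82) − (23.25−19.20) = 4.59 − 4.05 = 0.54; fold change = 2^-0.54 = 0.688
CG19980: ΔΔCt = (28.76−19.82) − (25.89−19.20) = 8.94 − 6.69 = 2.25; fold change = 2^-2.25 = 0.210
CG19123: ΔΔCt = (34.17−19.82) − (30.66−19.20) = 14.35 − 11.46 = 2.89; fold change = 2^-2.89 = 0.135
CG19123 has the largest |ΔΔCt| = 2.89.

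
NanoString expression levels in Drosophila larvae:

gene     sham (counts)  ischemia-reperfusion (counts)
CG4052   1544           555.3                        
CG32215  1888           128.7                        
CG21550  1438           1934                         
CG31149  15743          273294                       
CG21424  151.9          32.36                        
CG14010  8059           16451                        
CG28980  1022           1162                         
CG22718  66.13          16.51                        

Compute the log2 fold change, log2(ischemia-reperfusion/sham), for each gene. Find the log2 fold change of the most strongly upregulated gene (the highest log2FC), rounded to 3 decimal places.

4.118

log2(555.3/1544) = -1.475  (CG4052)
log2(128.7/1888) = -3.875  (CG32215)
log2(1934/1438) = 0.428  (CG21550)
log2(273294/15743) = 4.118  (CG31149)
log2(32.36/151.9) = -2.231  (CG21424)
log2(16451/8059) = 1.030  (CG14010)
log2(1162/1022) = 0.185  (CG28980)
log2(16.51/66.13) = -2.002  (CG22718)
CG31149 is most strongly upregulated.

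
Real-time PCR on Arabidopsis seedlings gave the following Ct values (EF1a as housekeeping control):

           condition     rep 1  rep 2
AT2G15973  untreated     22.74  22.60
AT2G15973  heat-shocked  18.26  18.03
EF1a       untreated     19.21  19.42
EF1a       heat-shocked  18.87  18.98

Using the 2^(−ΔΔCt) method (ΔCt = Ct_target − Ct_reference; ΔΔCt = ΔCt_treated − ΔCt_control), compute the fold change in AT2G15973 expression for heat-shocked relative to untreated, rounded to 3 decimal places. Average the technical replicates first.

Mean Ct: AT2G15973 untreated 22.670; AT2G15973 heat-shocked 18.145; EF1a untreated 19.315; EF1a heat-shocked 18.925
ΔCt(untreated) = 22.670 − 19.315 = 3.355
ΔCt(heat-shocked) = 18.145 − 18.925 = -0.780
ΔΔCt = -0.780 − 3.355 = -4.135
Fold change = 2^(−(-4.135)) = 2^4.135 = 17.5695

17.569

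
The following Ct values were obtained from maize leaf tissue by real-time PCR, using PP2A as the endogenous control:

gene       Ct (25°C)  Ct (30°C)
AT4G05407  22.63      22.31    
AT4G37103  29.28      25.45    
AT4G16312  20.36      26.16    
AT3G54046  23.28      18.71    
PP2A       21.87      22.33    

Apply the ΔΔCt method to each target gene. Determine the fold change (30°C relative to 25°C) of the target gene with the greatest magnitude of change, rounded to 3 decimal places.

AT4G05407: ΔΔCt = (22.31−22.33) − (22.63−21.87) = -0.02 − 0.76 = -0.78; fold change = 2^0.78 = 1.717
AT4G37103: ΔΔCt = (25.45−22.33) − (29.28−21.87) = 3.12 − 7.41 = -4.29; fold change = 2^4.29 = 19.562
AT4G16312: ΔΔCt = (26.16−22.33) − (20.36−21.87) = 3.83 − (-1.51) = 5.34; fold change = 2^-5.34 = 0.025
AT3G54046: ΔΔCt = (18.71−22.33) − (23.28−21.87) = -3.62 − 1.41 = -5.03; fold change = 2^5.03 = 32.672
AT4G16312 has the largest |ΔΔCt| = 5.34.

0.025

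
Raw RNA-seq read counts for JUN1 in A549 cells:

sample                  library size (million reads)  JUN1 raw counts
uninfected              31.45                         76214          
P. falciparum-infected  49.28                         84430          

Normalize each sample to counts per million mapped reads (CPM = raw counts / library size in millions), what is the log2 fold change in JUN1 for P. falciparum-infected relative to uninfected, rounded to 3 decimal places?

-0.500

CPM(uninfected) = 76214 / 31.45 = 2423.3386
CPM(P. falciparum-infected) = 84430 / 49.28 = 1713.2711
Fold change = 1713.2711 / 2423.3386 = 0.70699
log2(0.70699) = -0.5002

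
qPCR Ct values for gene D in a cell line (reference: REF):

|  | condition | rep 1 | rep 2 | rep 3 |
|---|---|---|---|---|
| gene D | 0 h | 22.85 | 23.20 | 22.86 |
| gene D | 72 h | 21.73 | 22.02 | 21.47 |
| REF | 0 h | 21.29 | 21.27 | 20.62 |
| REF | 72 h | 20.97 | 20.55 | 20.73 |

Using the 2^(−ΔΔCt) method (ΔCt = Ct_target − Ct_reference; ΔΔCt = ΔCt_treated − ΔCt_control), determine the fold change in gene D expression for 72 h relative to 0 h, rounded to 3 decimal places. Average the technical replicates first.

1.892

Mean Ct: gene D 0 h 22.970; gene D 72 h 21.740; REF 0 h 21.060; REF 72 h 20.750
ΔCt(0 h) = 22.970 − 21.060 = 1.910
ΔCt(72 h) = 21.740 − 20.750 = 0.990
ΔΔCt = 0.990 − 1.910 = -0.920
Fold change = 2^(−(-0.920)) = 2^0.920 = 1.8921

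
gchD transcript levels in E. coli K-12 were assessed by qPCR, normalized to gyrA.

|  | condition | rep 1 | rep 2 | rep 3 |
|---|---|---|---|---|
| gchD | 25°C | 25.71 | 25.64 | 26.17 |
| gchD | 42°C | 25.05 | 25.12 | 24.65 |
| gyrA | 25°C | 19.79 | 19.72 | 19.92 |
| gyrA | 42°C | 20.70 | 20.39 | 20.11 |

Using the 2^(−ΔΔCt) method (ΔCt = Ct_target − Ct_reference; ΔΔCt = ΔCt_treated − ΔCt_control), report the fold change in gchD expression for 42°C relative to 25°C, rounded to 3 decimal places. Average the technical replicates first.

Mean Ct: gchD 25°C 25.840; gchD 42°C 24.940; gyrA 25°C 19.810; gyrA 42°C 20.400
ΔCt(25°C) = 25.840 − 19.810 = 6.030
ΔCt(42°C) = 24.940 − 20.400 = 4.540
ΔΔCt = 4.540 − 6.030 = -1.490
Fold change = 2^(−(-1.490)) = 2^1.490 = 2.8089

2.809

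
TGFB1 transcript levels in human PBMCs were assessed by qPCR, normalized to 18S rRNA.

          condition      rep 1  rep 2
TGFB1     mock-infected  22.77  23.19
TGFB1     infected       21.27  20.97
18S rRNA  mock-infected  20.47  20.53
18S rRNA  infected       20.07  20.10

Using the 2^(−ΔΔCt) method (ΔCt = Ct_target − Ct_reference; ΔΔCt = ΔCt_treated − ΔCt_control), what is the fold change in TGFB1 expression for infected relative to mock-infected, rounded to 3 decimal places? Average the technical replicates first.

Mean Ct: TGFB1 mock-infected 22.980; TGFB1 infected 21.120; 18S rRNA mock-infected 20.500; 18S rRNA infected 20.085
ΔCt(mock-infected) = 22.980 − 20.500 = 2.480
ΔCt(infected) = 21.120 − 20.085 = 1.035
ΔΔCt = 1.035 − 2.480 = -1.445
Fold change = 2^(−(-1.445)) = 2^1.445 = 2.7226

2.723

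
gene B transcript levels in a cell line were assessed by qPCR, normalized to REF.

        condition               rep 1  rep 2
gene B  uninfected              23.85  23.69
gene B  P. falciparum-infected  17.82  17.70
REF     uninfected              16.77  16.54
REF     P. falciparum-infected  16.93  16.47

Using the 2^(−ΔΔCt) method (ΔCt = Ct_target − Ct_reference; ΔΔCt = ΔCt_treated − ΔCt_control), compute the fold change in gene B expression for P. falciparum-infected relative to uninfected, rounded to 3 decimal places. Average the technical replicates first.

66.487

Mean Ct: gene B uninfected 23.770; gene B P. falciparum-infected 17.760; REF uninfected 16.655; REF P. falciparum-infected 16.700
ΔCt(uninfected) = 23.770 − 16.655 = 7.115
ΔCt(P. falciparum-infected) = 17.760 − 16.700 = 1.060
ΔΔCt = 1.060 − 7.115 = -6.055
Fold change = 2^(−(-6.055)) = 2^6.055 = 66.4870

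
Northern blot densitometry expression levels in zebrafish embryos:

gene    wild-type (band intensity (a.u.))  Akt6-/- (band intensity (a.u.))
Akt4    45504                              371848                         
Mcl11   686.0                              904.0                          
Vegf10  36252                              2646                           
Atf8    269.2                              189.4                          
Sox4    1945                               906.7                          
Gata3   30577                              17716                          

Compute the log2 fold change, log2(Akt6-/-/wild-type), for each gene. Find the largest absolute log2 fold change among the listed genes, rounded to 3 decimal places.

3.776

log2(371848/45504) = 3.031  (Akt4)
log2(904.0/686.0) = 0.398  (Mcl11)
log2(2646/36252) = -3.776  (Vegf10)
log2(189.4/269.2) = -0.507  (Atf8)
log2(906.7/1945) = -1.101  (Sox4)
log2(17716/30577) = -0.787  (Gata3)
The largest magnitude belongs to Vegf10.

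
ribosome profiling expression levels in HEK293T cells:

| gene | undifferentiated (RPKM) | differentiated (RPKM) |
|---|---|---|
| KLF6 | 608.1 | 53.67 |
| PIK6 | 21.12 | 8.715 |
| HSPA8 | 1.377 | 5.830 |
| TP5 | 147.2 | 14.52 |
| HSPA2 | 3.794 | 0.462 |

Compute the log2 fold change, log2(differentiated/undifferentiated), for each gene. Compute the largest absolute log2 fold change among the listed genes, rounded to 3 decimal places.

log2(53.67/608.1) = -3.502  (KLF6)
log2(8.715/21.12) = -1.277  (PIK6)
log2(5.830/1.377) = 2.082  (HSPA8)
log2(14.52/147.2) = -3.342  (TP5)
log2(0.462/3.794) = -3.038  (HSPA2)
The largest magnitude belongs to KLF6.

3.502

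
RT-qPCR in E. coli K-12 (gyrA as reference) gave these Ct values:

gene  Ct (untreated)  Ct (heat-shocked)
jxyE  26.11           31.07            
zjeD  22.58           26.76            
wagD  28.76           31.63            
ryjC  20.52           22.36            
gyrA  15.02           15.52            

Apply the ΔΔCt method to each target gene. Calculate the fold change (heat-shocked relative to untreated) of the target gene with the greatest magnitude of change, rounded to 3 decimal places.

0.045

jxyE: ΔΔCt = (31.07−15.52) − (26.11−15.02) = 15.55 − 11.09 = 4.46; fold change = 2^-4.46 = 0.045
zjeD: ΔΔCt = (26.76−15.52) − (22.58−15.02) = 11.24 − 7.56 = 3.68; fold change = 2^-3.68 = 0.078
wagD: ΔΔCt = (31.63−15.52) − (28.76−15.02) = 16.11 − 13.74 = 2.37; fold change = 2^-2.37 = 0.193
ryjC: ΔΔCt = (22.36−15.52) − (20.52−15.02) = 6.84 − 5.50 = 1.34; fold change = 2^-1.34 = 0.395
jxyE has the largest |ΔΔCt| = 4.46.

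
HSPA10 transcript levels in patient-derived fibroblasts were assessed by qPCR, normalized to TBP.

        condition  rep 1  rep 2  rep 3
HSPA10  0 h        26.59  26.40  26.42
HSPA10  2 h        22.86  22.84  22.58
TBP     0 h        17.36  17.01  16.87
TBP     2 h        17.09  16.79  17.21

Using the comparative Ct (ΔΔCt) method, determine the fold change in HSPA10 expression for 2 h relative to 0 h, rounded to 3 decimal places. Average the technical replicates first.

Mean Ct: HSPA10 0 h 26.470; HSPA10 2 h 22.760; TBP 0 h 17.080; TBP 2 h 17.030
ΔCt(0 h) = 26.470 − 17.080 = 9.390
ΔCt(2 h) = 22.760 − 17.030 = 5.730
ΔΔCt = 5.730 − 9.390 = -3.660
Fold change = 2^(−(-3.660)) = 2^3.660 = 12.6407

12.641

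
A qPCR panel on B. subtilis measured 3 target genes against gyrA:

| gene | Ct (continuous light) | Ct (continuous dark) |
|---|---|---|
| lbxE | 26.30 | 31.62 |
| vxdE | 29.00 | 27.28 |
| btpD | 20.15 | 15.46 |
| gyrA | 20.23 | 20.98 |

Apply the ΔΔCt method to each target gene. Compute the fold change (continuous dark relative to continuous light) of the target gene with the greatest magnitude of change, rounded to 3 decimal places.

43.411

lbxE: ΔΔCt = (31.62−20.98) − (26.30−20.23) = 10.64 − 6.07 = 4.57; fold change = 2^-4.57 = 0.042
vxdE: ΔΔCt = (27.28−20.98) − (29.00−20.23) = 6.30 − 8.77 = -2.47; fold change = 2^2.47 = 5.540
btpD: ΔΔCt = (15.46−20.98) − (20.15−20.23) = -5.52 − (-0.08) = -5.44; fold change = 2^5.44 = 43.411
btpD has the largest |ΔΔCt| = 5.44.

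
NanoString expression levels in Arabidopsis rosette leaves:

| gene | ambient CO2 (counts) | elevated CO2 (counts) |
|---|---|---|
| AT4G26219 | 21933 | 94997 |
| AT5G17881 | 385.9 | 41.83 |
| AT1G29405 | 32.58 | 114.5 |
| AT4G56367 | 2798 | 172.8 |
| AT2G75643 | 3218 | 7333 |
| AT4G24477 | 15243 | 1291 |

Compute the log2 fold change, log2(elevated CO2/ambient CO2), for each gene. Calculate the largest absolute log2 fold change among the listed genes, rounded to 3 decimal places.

log2(94997/21933) = 2.115  (AT4G26219)
log2(41.83/385.9) = -3.206  (AT5G17881)
log2(114.5/32.58) = 1.813  (AT1G29405)
log2(172.8/2798) = -4.017  (AT4G56367)
log2(7333/3218) = 1.188  (AT2G75643)
log2(1291/15243) = -3.562  (AT4G24477)
The largest magnitude belongs to AT4G56367.

4.017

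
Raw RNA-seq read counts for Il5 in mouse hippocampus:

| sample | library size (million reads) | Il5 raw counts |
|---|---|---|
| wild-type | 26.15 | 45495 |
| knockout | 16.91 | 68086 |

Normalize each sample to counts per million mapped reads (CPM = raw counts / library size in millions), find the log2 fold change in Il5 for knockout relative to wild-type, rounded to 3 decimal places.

CPM(wild-type) = 45495 / 26.15 = 1739.7706
CPM(knockout) = 68086 / 16.91 = 4026.3749
Fold change = 4026.3749 / 1739.7706 = 2.31431
log2(2.31431) = 1.2106

1.211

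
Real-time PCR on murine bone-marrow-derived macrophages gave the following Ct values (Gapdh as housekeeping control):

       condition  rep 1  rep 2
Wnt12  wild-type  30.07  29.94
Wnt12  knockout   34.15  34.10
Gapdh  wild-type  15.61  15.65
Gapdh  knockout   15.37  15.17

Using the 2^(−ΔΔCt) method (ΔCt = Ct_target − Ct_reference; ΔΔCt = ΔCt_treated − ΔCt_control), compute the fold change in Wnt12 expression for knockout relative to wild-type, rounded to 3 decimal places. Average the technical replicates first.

Mean Ct: Wnt12 wild-type 30.005; Wnt12 knockout 34.125; Gapdh wild-type 15.630; Gapdh knockout 15.270
ΔCt(wild-type) = 30.005 − 15.630 = 14.375
ΔCt(knockout) = 34.125 − 15.270 = 18.855
ΔΔCt = 18.855 − 14.375 = 4.480
Fold change = 2^(−4.480) = 0.0448

0.045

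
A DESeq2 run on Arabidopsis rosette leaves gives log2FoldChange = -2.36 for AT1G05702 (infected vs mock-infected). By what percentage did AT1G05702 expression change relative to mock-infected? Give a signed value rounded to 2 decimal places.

Fold change = 2^(-2.36) = 0.1948
Percent change = (FC − 1) × 100% = (0.1948 − 1) × 100 = -80.52%

-80.52%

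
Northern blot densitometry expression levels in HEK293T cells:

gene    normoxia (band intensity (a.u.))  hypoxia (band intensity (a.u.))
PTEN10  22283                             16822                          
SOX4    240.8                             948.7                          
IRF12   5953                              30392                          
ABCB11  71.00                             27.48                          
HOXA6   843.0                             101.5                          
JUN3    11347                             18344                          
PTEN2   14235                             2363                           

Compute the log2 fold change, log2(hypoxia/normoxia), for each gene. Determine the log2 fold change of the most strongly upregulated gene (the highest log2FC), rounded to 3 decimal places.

log2(16822/22283) = -0.406  (PTEN10)
log2(948.7/240.8) = 1.978  (SOX4)
log2(30392/5953) = 2.352  (IRF12)
log2(27.48/71.00) = -1.369  (ABCB11)
log2(101.5/843.0) = -3.054  (HOXA6)
log2(18344/11347) = 0.693  (JUN3)
log2(2363/14235) = -2.591  (PTEN2)
IRF12 is most strongly upregulated.

2.352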